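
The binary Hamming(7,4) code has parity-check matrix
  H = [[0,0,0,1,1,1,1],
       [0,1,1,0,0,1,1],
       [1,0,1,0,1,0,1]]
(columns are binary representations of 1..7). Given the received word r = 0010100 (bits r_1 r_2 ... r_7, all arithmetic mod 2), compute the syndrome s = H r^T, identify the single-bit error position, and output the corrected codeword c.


s = (1, 1, 0)^T, error position = 6, corrected codeword c = 0010110

Compute s = H r^T mod 2 one row at a time:
  s_1 = 0 + 1 + 0 + 0 = 1 ≡ 1 (mod 2).
  s_2 = 0 + 1 + 0 + 0 = 1 ≡ 1 (mod 2).
  s_3 = 0 + 1 + 1 + 0 = 2 ≡ 0 (mod 2).
s = (1, 1, 0)^T — this equals column 6 of H (binary 110), so error is at position 6.
Correct: flip bit 6 of r = 0010100 to get c = 0010110.


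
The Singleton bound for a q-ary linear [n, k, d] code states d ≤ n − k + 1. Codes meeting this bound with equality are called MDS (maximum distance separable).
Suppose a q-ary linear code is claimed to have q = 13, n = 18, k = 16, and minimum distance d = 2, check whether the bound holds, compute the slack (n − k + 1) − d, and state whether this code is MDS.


Singleton RHS = n − k + 1 = 3, slack = 1, bound satisfied, not MDS.

Singleton bound: d ≤ n − k + 1.
Here n = 18, k = 16, so n − k + 1 = 3.
Given d = 2, check d ≤ 3: YES.
Slack = (n − k + 1) − d = 1.
The code is NOT MDS (slack = 1 > 0).
Description: the claimed parameters are [18, 16, 2]_13; such a code would be non-MDS.


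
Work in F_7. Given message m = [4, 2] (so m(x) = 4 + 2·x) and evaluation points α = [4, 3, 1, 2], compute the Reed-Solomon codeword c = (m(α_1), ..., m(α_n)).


c = [5, 3, 6, 1]

Message polynomial: m(x) = 4 + 2·x (mod 7).
For each evaluation point α_i, compute m(α_i) mod 7:
  α_1 = 4: Horner steps 2 → 5, so m(4) = 5.
  α_2 = 3: Horner steps 2 → 3, so m(3) = 3.
  α_3 = 1: Horner steps 2 → 6, so m(1) = 6.
  α_4 = 2: Horner steps 2 → 1, so m(2) = 1.
Codeword c = [5, 3, 6, 1] ∈ F_7^4.


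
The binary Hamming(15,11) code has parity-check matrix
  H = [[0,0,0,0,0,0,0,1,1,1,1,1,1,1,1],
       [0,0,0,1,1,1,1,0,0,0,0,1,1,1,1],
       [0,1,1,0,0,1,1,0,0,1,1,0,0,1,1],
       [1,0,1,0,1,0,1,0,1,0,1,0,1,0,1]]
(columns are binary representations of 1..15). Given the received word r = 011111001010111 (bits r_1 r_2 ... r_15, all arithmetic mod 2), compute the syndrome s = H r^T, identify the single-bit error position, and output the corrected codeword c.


s = (1, 0, 0, 0)^T, error position = 8, corrected codeword c = 011111011010111

Compute s = H r^T mod 2 one row at a time:
  s_1 = 0 + 1 + 0 + 1 + 0 + 1 + 1 + 1 = 5 ≡ 1 (mod 2).
  s_2 = 1 + 1 + 1 + 0 + 0 + 1 + 1 + 1 = 6 ≡ 0 (mod 2).
  s_3 = 1 + 1 + 1 + 0 + 0 + 1 + 1 + 1 = 6 ≡ 0 (mod 2).
  s_4 = 0 + 1 + 1 + 0 + 1 + 1 + 1 + 1 = 6 ≡ 0 (mod 2).
s = (1, 0, 0, 0)^T — this equals column 8 of H (binary 1000), so error is at position 8.
Correct: flip bit 8 of r = 011111001010111 to get c = 011111011010111.


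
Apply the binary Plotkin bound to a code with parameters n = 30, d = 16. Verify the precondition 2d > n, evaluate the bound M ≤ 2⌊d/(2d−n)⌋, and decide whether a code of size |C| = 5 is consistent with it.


Plotkin bound M ≤ 16; given |C| = 5 ≤ bound (satisfied).

Check applicability: 2d = 32, n = 30.
2d − n = 2 > 0, so Plotkin applies.
Compute d/(2d−n) = 16/2 ≈ 8.0000.
⌊d/(2d−n)⌋ = 8.
Plotkin bound: M ≤ 2·8 = 16.
Given |C| = 5, check: satisfied.
This |C| is below the Plotkin bound.


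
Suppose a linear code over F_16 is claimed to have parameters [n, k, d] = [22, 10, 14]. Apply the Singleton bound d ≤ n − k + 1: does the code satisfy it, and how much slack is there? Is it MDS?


Singleton RHS = n − k + 1 = 13, slack = -1, bound violated (no such code; not MDS).

Singleton bound: d ≤ n − k + 1.
Here n = 22, k = 10, so n − k + 1 = 13.
Given d = 14, check d ≤ 13: NO.
Slack = (n − k + 1) − d = -1.
The slack is negative: d = 14 exceeds n − k + 1 = 13 by 1, so the Singleton bound is violated and no linear [22, 10, 14]_16 code can exist. In particular it is not MDS (MDS requires d = n − k + 1 exactly).
Description: the claimed parameters are [22, 10, 14]_16; such a code would be impossible (violates the Singleton bound).


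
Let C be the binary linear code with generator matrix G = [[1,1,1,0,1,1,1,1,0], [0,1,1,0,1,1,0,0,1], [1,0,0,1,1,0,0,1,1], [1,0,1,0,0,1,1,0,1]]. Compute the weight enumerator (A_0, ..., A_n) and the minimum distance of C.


Weight distribution: A_0 = 1, A_3 = 3, A_4 = 3, A_5 = 4, A_6 = 4, A_7 = 1. Minimum distance d = 3.

Enumerate all 2^4 = 16 messages m ∈ F_2^4.
For each, compute codeword c = mG in F_2^9, then tally its weight.
  m = 0000 → c = 000000000, weight = 0.
  m = 1000 → c = 111011110, weight = 7.
  m = 0100 → c = 011011001, weight = 5.
  m = 1100 → c = 100000111, weight = 4.
  m = 0010 → c = 100110011, weight = 5.
  m = 1010 → c = 011101101, weight = 6.
  m = 0110 → c = 111101010, weight = 6.
  m = 1110 → c = 000110100, weight = 3.
  m = 0001 → c = 101001101, weight = 5.
  m = 1001 → c = 010010011, weight = 4.
  m = 0101 → c = 110010100, weight = 4.
  m = 1101 → c = 001001010, weight = 3.
  m = 0011 → c = 001111110, weight = 6.
  m = 1011 → c = 110100000, weight = 3.
  m = 0111 → c = 010100111, weight = 5.
  m = 1111 → c = 101111001, weight = 6.
Tally weights:
  weight 0: 1 codewords.
  weight 3: 3 codewords.
  weight 4: 3 codewords.
  weight 5: 4 codewords.
  weight 6: 4 codewords.
  weight 7: 1 codewords.
Minimum distance d = smallest w > 0 with A_w > 0 = 3.
Sanity: Σ A_w = 16 = 2^4 = 16 ✓.


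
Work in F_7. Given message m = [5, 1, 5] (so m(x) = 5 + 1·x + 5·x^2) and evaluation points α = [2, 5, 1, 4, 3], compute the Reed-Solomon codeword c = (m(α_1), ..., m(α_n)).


c = [6, 2, 4, 5, 4]

Message polynomial: m(x) = 5 + 1·x + 5·x^2 (mod 7).
For each evaluation point α_i, compute m(α_i) mod 7:
  α_1 = 2: Horner steps 5 → 4 → 6, so m(2) = 6.
  α_2 = 5: Horner steps 5 → 5 → 2, so m(5) = 2.
  α_3 = 1: Horner steps 5 → 6 → 4, so m(1) = 4.
  α_4 = 4: Horner steps 5 → 0 → 5, so m(4) = 5.
  α_5 = 3: Horner steps 5 → 2 → 4, so m(3) = 4.
Codeword c = [6, 2, 4, 5, 4] ∈ F_7^5.


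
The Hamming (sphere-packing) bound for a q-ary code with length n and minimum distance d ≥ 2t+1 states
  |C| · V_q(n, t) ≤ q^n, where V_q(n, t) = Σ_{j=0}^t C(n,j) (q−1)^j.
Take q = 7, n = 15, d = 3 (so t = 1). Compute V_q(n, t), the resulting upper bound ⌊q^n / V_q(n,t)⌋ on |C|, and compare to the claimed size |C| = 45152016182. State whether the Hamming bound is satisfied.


V_q(n, t) = 91, q^n = 4747561509943, Hamming bound = 52171005603, |C| = 45152016182 ≤ bound (satisfied).

Step 1: Compute V_q(n, t) = Σ_{j=0}^1 C(n, j) (q−1)^j.
  j = 0: C(15,0)·(6)^0 = 1·1 = 1.
  j = 1: C(15,1)·(6)^1 = 15·6 = 90.
  V_q(n, t) = 1 + 90 = 91.
Step 2: q^n = 7^15 = 4747561509943.
Step 3: Hamming bound ⌊q^n / V_q(n,t)⌋ = ⌊4747561509943/91⌋ = 52171005603.
Step 4: Compare |C| = 45152016182 to 52171005603: satisfied.
The claimed |C| lies below the Hamming bound.


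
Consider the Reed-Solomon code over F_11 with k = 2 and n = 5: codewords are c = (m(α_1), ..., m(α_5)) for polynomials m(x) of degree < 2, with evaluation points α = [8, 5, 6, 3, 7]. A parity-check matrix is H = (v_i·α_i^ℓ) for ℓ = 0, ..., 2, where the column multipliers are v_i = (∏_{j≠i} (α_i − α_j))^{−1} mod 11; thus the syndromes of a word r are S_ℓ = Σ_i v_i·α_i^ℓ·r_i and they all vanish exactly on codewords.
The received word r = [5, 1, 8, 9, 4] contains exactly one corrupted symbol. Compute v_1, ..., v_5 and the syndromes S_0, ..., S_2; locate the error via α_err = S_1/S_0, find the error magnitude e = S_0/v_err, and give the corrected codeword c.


S = (2, 5, 7), error at position 1, error magnitude e = 5, c = [0, 1, 8, 9, 4].

Step 1: column multipliers v_i = (∏_{j≠i}(α_i − α_j))^{−1} mod 11.
  i = 1 (α = 8): (8−5)(8−6)(8−3)(8−7) = 3·2·5·1 = 30 ≡ 8, so v_1 = 8^{−1} = 7 (mod 11).
  i = 2 (α = 5): (5−8)(5−6)(5−3)(5−7) = (−3)·(−1)·2·(−2) = −12 ≡ 10, so v_2 = 10^{−1} = 10 (mod 11).
  i = 3 (α = 6): (6−8)(6−5)(6−3)(6−7) = (−2)·1·3·(−1) = 6 ≡ 6, so v_3 = 6^{−1} = 2 (mod 11).
  i = 4 (α = 3): (3−8)(3−5)(3−6)(3−7) = (−5)·(−2)·(−3)·(−4) = 120 ≡ 10, so v_4 = 10^{−1} = 10 (mod 11).
  i = 5 (α = 7): (7−8)(7−5)(7−6)(7−3) = (−1)·2·1·4 = −8 ≡ 3, so v_5 = 3^{−1} = 4 (mod 11).
  v = [7, 10, 2, 10, 4].
Step 2: syndromes of r = [5, 1, 8, 9, 4] (all sums mod 11).
  S_0 = Σ v_i r_i = 7·5 + 10·1 + 2·8 + 10·9 + 4·4 = 167 ≡ 2.
  S_1 = Σ v_i α_i r_i = 7·8·5 + 10·5·1 + 2·6·8 + 10·3·9 + 4·7·4 = 808 ≡ 5.
  α_i^2 mod 11 = [9, 3, 3, 9, 5].
  S_2 = Σ v_i α_i^2 r_i = 7·9·5 + 10·3·1 + 2·3·8 + 10·9·9 + 4·5·4 = 1283 ≡ 7.
  S = (2, 5, 7) ≠ 0, so r is not a codeword (an error is present).
Step 3: locate the error. For a single error e at position i, S_ℓ = v_i·e·α_i^ℓ, so α_err = S_1/S_0.
  S_0^{−1} = 2^{−1} = 6 (mod 11), so α_err = 5·6 = 30 ≡ 8 = α_1. Error position i = 1.
  Consistency check: S_2/S_1 = 7·9 = 63 ≡ 8 = α_err ✓ (single-error assumption holds).
Step 4: error magnitude e = S_0/v_1 = S_0·∏_{j≠1}(α_1 − α_j) = 2·8 = 16 ≡ 5 (mod 11).
Step 5: correct position 1: c_1 = r_1 − e = 5 − 5 ≡ 0 (mod 11). Hence c = [0, 1, 8, 9, 4].
  Check: interpolating c through the α_i gives m(x) = 10 + 7·x (degree < 2) with m(α_i) = c_i for every i, so c is indeed a codeword.


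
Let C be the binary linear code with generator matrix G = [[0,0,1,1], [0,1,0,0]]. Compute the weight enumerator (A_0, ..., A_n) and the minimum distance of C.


Weight distribution: A_0 = 1, A_1 = 1, A_2 = 1, A_3 = 1. Minimum distance d = 1.

Enumerate all 2^2 = 4 messages m ∈ F_2^2.
For each, compute codeword c = mG in F_2^4, then tally its weight.
  m = 00 → c = 0000, weight = 0.
  m = 10 → c = 0011, weight = 2.
  m = 01 → c = 0100, weight = 1.
  m = 11 → c = 0111, weight = 3.
Tally weights:
  weight 0: 1 codewords.
  weight 1: 1 codewords.
  weight 2: 1 codewords.
  weight 3: 1 codewords.
Minimum distance d = smallest w > 0 with A_w > 0 = 1.
Sanity: Σ A_w = 4 = 2^2 = 4 ✓.


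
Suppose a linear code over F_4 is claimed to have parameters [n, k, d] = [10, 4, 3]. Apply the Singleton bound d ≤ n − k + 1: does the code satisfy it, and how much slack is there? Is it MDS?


Singleton RHS = n − k + 1 = 7, slack = 4, bound satisfied, not MDS.

Singleton bound: d ≤ n − k + 1.
Here n = 10, k = 4, so n − k + 1 = 7.
Given d = 3, check d ≤ 7: YES.
Slack = (n − k + 1) − d = 4.
The code is NOT MDS (slack = 4 > 0).
Description: the claimed parameters are [10, 4, 3]_4; such a code would be non-MDS.


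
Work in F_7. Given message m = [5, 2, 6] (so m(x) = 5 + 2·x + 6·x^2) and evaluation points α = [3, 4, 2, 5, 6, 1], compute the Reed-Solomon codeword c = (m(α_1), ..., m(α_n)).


c = [2, 4, 5, 4, 2, 6]

Message polynomial: m(x) = 5 + 2·x + 6·x^2 (mod 7).
For each evaluation point α_i, compute m(α_i) mod 7:
  α_1 = 3: Horner steps 6 → 6 → 2, so m(3) = 2.
  α_2 = 4: Horner steps 6 → 5 → 4, so m(4) = 4.
  α_3 = 2: Horner steps 6 → 0 → 5, so m(2) = 5.
  α_4 = 5: Horner steps 6 → 4 → 4, so m(5) = 4.
  α_5 = 6: Horner steps 6 → 3 → 2, so m(6) = 2.
  α_6 = 1: Horner steps 6 → 1 → 6, so m(1) = 6.
Codeword c = [2, 4, 5, 4, 2, 6] ∈ F_7^6.


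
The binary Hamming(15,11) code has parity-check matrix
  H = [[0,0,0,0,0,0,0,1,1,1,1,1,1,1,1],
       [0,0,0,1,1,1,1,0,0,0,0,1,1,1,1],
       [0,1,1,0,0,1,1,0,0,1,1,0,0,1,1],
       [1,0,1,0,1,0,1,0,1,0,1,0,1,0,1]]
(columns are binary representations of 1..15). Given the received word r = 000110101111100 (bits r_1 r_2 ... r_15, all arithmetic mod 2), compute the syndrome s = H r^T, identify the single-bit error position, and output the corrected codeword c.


s = (1, 1, 1, 1)^T, error position = 15, corrected codeword c = 000110101111101

Compute s = H r^T mod 2 one row at a time:
  s_1 = 0 + 1 + 1 + 1 + 1 + 1 + 0 + 0 = 5 ≡ 1 (mod 2).
  s_2 = 1 + 1 + 0 + 1 + 1 + 1 + 0 + 0 = 5 ≡ 1 (mod 2).
  s_3 = 0 + 0 + 0 + 1 + 1 + 1 + 0 + 0 = 3 ≡ 1 (mod 2).
  s_4 = 0 + 0 + 1 + 1 + 1 + 1 + 1 + 0 = 5 ≡ 1 (mod 2).
s = (1, 1, 1, 1)^T — this equals column 15 of H (binary 1111), so error is at position 15.
Correct: flip bit 15 of r = 000110101111100 to get c = 000110101111101.


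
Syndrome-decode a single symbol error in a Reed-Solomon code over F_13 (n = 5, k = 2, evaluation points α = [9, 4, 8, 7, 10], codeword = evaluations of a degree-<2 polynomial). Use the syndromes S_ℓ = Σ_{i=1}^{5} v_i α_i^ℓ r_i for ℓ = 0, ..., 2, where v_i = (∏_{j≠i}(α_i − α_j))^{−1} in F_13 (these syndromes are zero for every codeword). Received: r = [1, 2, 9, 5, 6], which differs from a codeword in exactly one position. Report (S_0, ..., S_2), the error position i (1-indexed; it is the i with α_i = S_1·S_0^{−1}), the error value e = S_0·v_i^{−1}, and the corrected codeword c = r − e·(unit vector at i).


S = (5, 9, 11), error at position 4, error magnitude e = 1, c = [1, 2, 9, 4, 6].

Step 1: column multipliers v_i = (∏_{j≠i}(α_i − α_j))^{−1} mod 13.
  i = 1 (α = 9): (9−4)(9−8)(9−7)(9−10) = 5·1·2·(−1) = −10 ≡ 3, so v_1 = 3^{−1} = 9 (mod 13).
  i = 2 (α = 4): (4−9)(4−8)(4−7)(4−10) = (−5)·(−4)·(−3)·(−6) = 360 ≡ 9, so v_2 = 9^{−1} = 3 (mod 13).
  i = 3 (α = 8): (8−9)(8−4)(8−7)(8−10) = (−1)·4·1·(−2) = 8 ≡ 8, so v_3 = 8^{−1} = 5 (mod 13).
  i = 4 (α = 7): (7−9)(7−4)(7−8)(7−10) = (−2)·3·(−1)·(−3) = −18 ≡ 8, so v_4 = 8^{−1} = 5 (mod 13).
  i = 5 (α = 10): (10−9)(10−4)(10−8)(10−7) = 1·6·2·3 = 36 ≡ 10, so v_5 = 10^{−1} = 4 (mod 13).
  v = [9, 3, 5, 5, 4].
Step 2: syndromes of r = [1, 2, 9, 5, 6] (all sums mod 13).
  S_0 = Σ v_i r_i = 9·1 + 3·2 + 5·9 + 5·5 + 4·6 = 109 ≡ 5.
  S_1 = Σ v_i α_i r_i = 9·9·1 + 3·4·2 + 5·8·9 + 5·7·5 + 4·10·6 = 880 ≡ 9.
  α_i^2 mod 13 = [3, 3, 12, 10, 9].
  S_2 = Σ v_i α_i^2 r_i = 9·3·1 + 3·3·2 + 5·12·9 + 5·10·5 + 4·9·6 = 1051 ≡ 11.
  S = (5, 9, 11) ≠ 0, so r is not a codeword (an error is present).
Step 3: locate the error. For a single error e at position i, S_ℓ = v_i·e·α_i^ℓ, so α_err = S_1/S_0.
  S_0^{−1} = 5^{−1} = 8 (mod 13), so α_err = 9·8 = 72 ≡ 7 = α_4. Error position i = 4.
  Consistency check: S_2/S_1 = 11·3 = 33 ≡ 7 = α_err ✓ (single-error assumption holds).
Step 4: error magnitude e = S_0/v_4 = S_0·∏_{j≠4}(α_4 − α_j) = 5·8 = 40 ≡ 1 (mod 13).
Step 5: correct position 4: c_4 = r_4 − e = 5 − 1 ≡ 4 (mod 13). Hence c = [1, 2, 9, 4, 6].
  Check: interpolating c through the α_i gives m(x) = 8 + 5·x (degree < 2) with m(α_i) = c_i for every i, so c is indeed a codeword.


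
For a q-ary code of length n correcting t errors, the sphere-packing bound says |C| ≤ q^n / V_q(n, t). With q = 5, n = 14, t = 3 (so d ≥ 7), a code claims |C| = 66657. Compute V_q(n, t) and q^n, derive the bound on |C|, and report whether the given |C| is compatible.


V_q(n, t) = 24809, q^n = 6103515625, Hamming bound = 246020, |C| = 66657 ≤ bound (satisfied).

Step 1: Compute V_q(n, t) = Σ_{j=0}^3 C(n, j) (q−1)^j.
  j = 0: C(14,0)·(4)^0 = 1·1 = 1.
  j = 1: C(14,1)·(4)^1 = 14·4 = 56.
  j = 2: C(14,2)·(4)^2 = 91·16 = 1456.
  j = 3: C(14,3)·(4)^3 = 364·64 = 23296.
  V_q(n, t) = 1 + 56 + 1456 + 23296 = 24809.
Step 2: q^n = 5^14 = 6103515625.
Step 3: Hamming bound ⌊q^n / V_q(n,t)⌋ = ⌊6103515625/24809⌋ = 246020.
Step 4: Compare |C| = 66657 to 246020: satisfied.
The claimed |C| lies below the Hamming bound.


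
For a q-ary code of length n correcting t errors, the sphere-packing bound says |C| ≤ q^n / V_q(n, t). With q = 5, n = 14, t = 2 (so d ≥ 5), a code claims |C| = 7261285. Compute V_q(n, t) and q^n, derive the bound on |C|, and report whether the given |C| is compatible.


V_q(n, t) = 1513, q^n = 6103515625, Hamming bound = 4034048, |C| = 7261285 > bound (violated).

Step 1: Compute V_q(n, t) = Σ_{j=0}^2 C(n, j) (q−1)^j.
  j = 0: C(14,0)·(4)^0 = 1·1 = 1.
  j = 1: C(14,1)·(4)^1 = 14·4 = 56.
  j = 2: C(14,2)·(4)^2 = 91·16 = 1456.
  V_q(n, t) = 1 + 56 + 1456 = 1513.
Step 2: q^n = 5^14 = 6103515625.
Step 3: Hamming bound ⌊q^n / V_q(n,t)⌋ = ⌊6103515625/1513⌋ = 4034048.
Step 4: Compare |C| = 7261285 to 4034048: violated.
The claimed |C| lies above the Hamming bound, so no 5-ary code of length 14 with d ≥ 5 can have 7261285 codewords.


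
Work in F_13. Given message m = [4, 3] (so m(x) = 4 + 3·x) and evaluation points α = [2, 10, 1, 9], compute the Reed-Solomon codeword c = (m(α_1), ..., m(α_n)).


c = [10, 8, 7, 5]

Message polynomial: m(x) = 4 + 3·x (mod 13).
For each evaluation point α_i, compute m(α_i) mod 13:
  α_1 = 2: Horner steps 3 → 10, so m(2) = 10.
  α_2 = 10: Horner steps 3 → 8, so m(10) = 8.
  α_3 = 1: Horner steps 3 → 7, so m(1) = 7.
  α_4 = 9: Horner steps 3 → 5, so m(9) = 5.
Codeword c = [10, 8, 7, 5] ∈ F_13^4.


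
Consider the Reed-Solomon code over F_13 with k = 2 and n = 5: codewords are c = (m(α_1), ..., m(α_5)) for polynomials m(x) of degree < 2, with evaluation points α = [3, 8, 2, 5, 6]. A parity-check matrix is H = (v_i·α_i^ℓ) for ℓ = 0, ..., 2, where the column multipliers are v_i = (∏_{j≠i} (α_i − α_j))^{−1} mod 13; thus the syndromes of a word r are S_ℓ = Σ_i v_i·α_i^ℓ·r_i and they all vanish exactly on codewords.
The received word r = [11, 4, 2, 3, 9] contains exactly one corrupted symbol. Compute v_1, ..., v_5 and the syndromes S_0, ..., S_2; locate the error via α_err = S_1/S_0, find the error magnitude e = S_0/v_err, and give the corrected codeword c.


S = (5, 4, 11), error at position 5, error magnitude e = 10, c = [11, 4, 2, 3, 12].

Step 1: column multipliers v_i = (∏_{j≠i}(α_i − α_j))^{−1} mod 13.
  i = 1 (α = 3): (3−8)(3−2)(3−5)(3−6) = (−5)·1·(−2)·(−3) = −30 ≡ 9, so v_1 = 9^{−1} = 3 (mod 13).
  i = 2 (α = 8): (8−3)(8−2)(8−5)(8−6) = 5·6·3·2 = 180 ≡ 11, so v_2 = 11^{−1} = 6 (mod 13).
  i = 3 (α = 2): (2−3)(2−8)(2−5)(2−6) = (−1)·(−6)·(−3)·(−4) = 72 ≡ 7, so v_3 = 7^{−1} = 2 (mod 13).
  i = 4 (α = 5): (5−3)(5−8)(5−2)(5−6) = 2·(−3)·3·(−1) = 18 ≡ 5, so v_4 = 5^{−1} = 8 (mod 13).
  i = 5 (α = 6): (6−3)(6−8)(6−2)(6−5) = 3·(−2)·4·1 = −24 ≡ 2, so v_5 = 2^{−1} = 7 (mod 13).
  v = [3, 6, 2, 8, 7].
Step 2: syndromes of r = [11, 4, 2, 3, 9] (all sums mod 13).
  S_0 = Σ v_i r_i = 3·11 + 6·4 + 2·2 + 8·3 + 7·9 = 148 ≡ 5.
  S_1 = Σ v_i α_i r_i = 3·3·11 + 6·8·4 + 2·2·2 + 8·5·3 + 7·6·9 = 797 ≡ 4.
  α_i^2 mod 13 = [9, 12, 4, 12, 10].
  S_2 = Σ v_i α_i^2 r_i = 3·9·11 + 6·12·4 + 2·4·2 + 8·12·3 + 7·10·9 = 1519 ≡ 11.
  S = (5, 4, 11) ≠ 0, so r is not a codeword (an error is present).
Step 3: locate the error. For a single error e at position i, S_ℓ = v_i·e·α_i^ℓ, so α_err = S_1/S_0.
  S_0^{−1} = 5^{−1} = 8 (mod 13), so α_err = 4·8 = 32 ≡ 6 = α_5. Error position i = 5.
  Consistency check: S_2/S_1 = 11·10 = 110 ≡ 6 = α_err ✓ (single-error assumption holds).
Step 4: error magnitude e = S_0/v_5 = S_0·∏_{j≠5}(α_5 − α_j) = 5·2 = 10 ≡ 10 (mod 13).
Step 5: correct position 5: c_5 = r_5 − e = 9 − 10 ≡ 12 (mod 13). Hence c = [11, 4, 2, 3, 12].
  Check: interpolating c through the α_i gives m(x) = 10 + 9·x (degree < 2) with m(α_i) = c_i for every i, so c is indeed a codeword.


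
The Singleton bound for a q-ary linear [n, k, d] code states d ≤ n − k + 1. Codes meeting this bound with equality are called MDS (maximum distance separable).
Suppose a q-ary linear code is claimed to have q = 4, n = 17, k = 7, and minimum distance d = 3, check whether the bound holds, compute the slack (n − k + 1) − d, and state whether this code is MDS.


Singleton RHS = n − k + 1 = 11, slack = 8, bound satisfied, not MDS.

Singleton bound: d ≤ n − k + 1.
Here n = 17, k = 7, so n − k + 1 = 11.
Given d = 3, check d ≤ 11: YES.
Slack = (n − k + 1) − d = 8.
The code is NOT MDS (slack = 8 > 0).
Description: the claimed parameters are [17, 7, 3]_4; such a code would be non-MDS.


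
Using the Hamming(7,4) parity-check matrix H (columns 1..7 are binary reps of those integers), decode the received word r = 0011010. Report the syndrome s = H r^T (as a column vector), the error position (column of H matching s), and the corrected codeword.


s = (0, 0, 1)^T, error position = 1, corrected codeword c = 1011010

Compute s = H r^T mod 2 one row at a time:
  s_1 = 1 + 0 + 1 + 0 = 2 ≡ 0 (mod 2).
  s_2 = 0 + 1 + 1 + 0 = 2 ≡ 0 (mod 2).
  s_3 = 0 + 1 + 0 + 0 = 1 ≡ 1 (mod 2).
s = (0, 0, 1)^T — this equals column 1 of H (binary 001), so error is at position 1.
Correct: flip bit 1 of r = 0011010 to get c = 1011010.


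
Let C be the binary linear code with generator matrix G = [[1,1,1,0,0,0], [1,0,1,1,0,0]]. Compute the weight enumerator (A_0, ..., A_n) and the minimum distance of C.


Weight distribution: A_0 = 1, A_2 = 1, A_3 = 2. Minimum distance d = 2.

Enumerate all 2^2 = 4 messages m ∈ F_2^2.
For each, compute codeword c = mG in F_2^6, then tally its weight.
  m = 00 → c = 000000, weight = 0.
  m = 10 → c = 111000, weight = 3.
  m = 01 → c = 101100, weight = 3.
  m = 11 → c = 010100, weight = 2.
Tally weights:
  weight 0: 1 codewords.
  weight 2: 1 codewords.
  weight 3: 2 codewords.
Minimum distance d = smallest w > 0 with A_w > 0 = 2.
Sanity: Σ A_w = 4 = 2^2 = 4 ✓.


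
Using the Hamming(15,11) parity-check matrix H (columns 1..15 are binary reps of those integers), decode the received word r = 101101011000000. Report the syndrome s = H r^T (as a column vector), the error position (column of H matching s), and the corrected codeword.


s = (0, 0, 0, 1)^T, error position = 1, corrected codeword c = 001101011000000

Compute s = H r^T mod 2 one row at a time:
  s_1 = 1 + 1 + 0 + 0 + 0 + 0 + 0 + 0 = 2 ≡ 0 (mod 2).
  s_2 = 1 + 0 + 1 + 0 + 0 + 0 + 0 + 0 = 2 ≡ 0 (mod 2).
  s_3 = 0 + 1 + 1 + 0 + 0 + 0 + 0 + 0 = 2 ≡ 0 (mod 2).
  s_4 = 1 + 1 + 0 + 0 + 1 + 0 + 0 + 0 = 3 ≡ 1 (mod 2).
s = (0, 0, 0, 1)^T — this equals column 1 of H (binary 0001), so error is at position 1.
Correct: flip bit 1 of r = 101101011000000 to get c = 001101011000000.


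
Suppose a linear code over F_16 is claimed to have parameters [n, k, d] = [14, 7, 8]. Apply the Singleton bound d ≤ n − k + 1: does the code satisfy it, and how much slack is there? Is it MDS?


Singleton RHS = n − k + 1 = 8, slack = 0, bound satisfied, MDS.

Singleton bound: d ≤ n − k + 1.
Here n = 14, k = 7, so n − k + 1 = 8.
Given d = 8, check d ≤ 8: YES.
Slack = (n − k + 1) − d = 0.
The code is MDS (slack = 0).
Description: the claimed parameters are [14, 7, 8]_16; such a code would be MDS (meets Singleton bound).


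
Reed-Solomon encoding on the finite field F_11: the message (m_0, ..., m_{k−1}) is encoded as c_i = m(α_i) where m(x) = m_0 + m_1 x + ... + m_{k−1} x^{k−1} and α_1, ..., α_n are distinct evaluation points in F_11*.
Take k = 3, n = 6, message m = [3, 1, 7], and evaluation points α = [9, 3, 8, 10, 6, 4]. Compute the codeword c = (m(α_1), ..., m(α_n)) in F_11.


c = [7, 3, 8, 9, 8, 9]

Message polynomial: m(x) = 3 + 1·x + 7·x^2 (mod 11).
For each evaluation point α_i, compute m(α_i) mod 11:
  α_1 = 9: Horner steps 7 → 9 → 7, so m(9) = 7.
  α_2 = 3: Horner steps 7 → 0 → 3, so m(3) = 3.
  α_3 = 8: Horner steps 7 → 2 → 8, so m(8) = 8.
  α_4 = 10: Horner steps 7 → 5 → 9, so m(10) = 9.
  α_5 = 6: Horner steps 7 → 10 → 8, so m(6) = 8.
  α_6 = 4: Horner steps 7 → 7 → 9, so m(4) = 9.
Codeword c = [7, 3, 8, 9, 8, 9] ∈ F_11^6.


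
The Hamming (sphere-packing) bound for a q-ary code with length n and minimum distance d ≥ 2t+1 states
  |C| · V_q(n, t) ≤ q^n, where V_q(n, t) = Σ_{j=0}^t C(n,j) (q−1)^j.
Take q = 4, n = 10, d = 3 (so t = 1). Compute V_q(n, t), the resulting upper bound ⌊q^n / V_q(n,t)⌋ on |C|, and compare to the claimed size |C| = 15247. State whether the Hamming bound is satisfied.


V_q(n, t) = 31, q^n = 1048576, Hamming bound = 33825, |C| = 15247 ≤ bound (satisfied).

Step 1: Compute V_q(n, t) = Σ_{j=0}^1 C(n, j) (q−1)^j.
  j = 0: C(10,0)·(3)^0 = 1·1 = 1.
  j = 1: C(10,1)·(3)^1 = 10·3 = 30.
  V_q(n, t) = 1 + 30 = 31.
Step 2: q^n = 4^10 = 1048576.
Step 3: Hamming bound ⌊q^n / V_q(n,t)⌋ = ⌊1048576/31⌋ = 33825.
Step 4: Compare |C| = 15247 to 33825: satisfied.
The claimed |C| lies below the Hamming bound.


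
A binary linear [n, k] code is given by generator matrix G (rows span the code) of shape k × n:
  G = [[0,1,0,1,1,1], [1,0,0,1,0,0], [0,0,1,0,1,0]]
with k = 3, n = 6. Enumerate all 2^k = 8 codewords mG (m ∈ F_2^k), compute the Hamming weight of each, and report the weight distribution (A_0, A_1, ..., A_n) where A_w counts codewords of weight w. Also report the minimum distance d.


Weight distribution: A_0 = 1, A_2 = 2, A_4 = 5. Minimum distance d = 2.

Enumerate all 2^3 = 8 messages m ∈ F_2^3.
For each, compute codeword c = mG in F_2^6, then tally its weight.
  m = 000 → c = 000000, weight = 0.
  m = 100 → c = 010111, weight = 4.
  m = 010 → c = 100100, weight = 2.
  m = 110 → c = 110011, weight = 4.
  m = 001 → c = 001010, weight = 2.
  m = 101 → c = 011101, weight = 4.
  m = 011 → c = 101110, weight = 4.
  m = 111 → c = 111001, weight = 4.
Tally weights:
  weight 0: 1 codewords.
  weight 2: 2 codewords.
  weight 4: 5 codewords.
Minimum distance d = smallest w > 0 with A_w > 0 = 2.
Sanity: Σ A_w = 8 = 2^3 = 8 ✓.


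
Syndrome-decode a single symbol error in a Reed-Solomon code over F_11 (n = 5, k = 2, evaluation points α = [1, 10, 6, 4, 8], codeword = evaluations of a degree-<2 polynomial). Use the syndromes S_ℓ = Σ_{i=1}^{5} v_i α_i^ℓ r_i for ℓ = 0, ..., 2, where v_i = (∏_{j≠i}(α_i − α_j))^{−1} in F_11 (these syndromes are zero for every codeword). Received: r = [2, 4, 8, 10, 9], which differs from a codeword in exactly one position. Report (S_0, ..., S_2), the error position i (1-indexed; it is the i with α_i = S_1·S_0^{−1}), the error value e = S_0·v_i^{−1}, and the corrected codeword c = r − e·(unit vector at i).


S = (4, 10, 3), error at position 5, error magnitude e = 3, c = [2, 4, 8, 10, 6].

Step 1: column multipliers v_i = (∏_{j≠i}(α_i − α_j))^{−1} mod 11.
  i = 1 (α = 1): (1−10)(1−6)(1−4)(1−8) = (−9)·(−5)·(−3)·(−7) = 945 ≡ 10, so v_1 = 10^{−1} = 10 (mod 11).
  i = 2 (α = 10): (10−1)(10−6)(10−4)(10−8) = 9·4·6·2 = 432 ≡ 3, so v_2 = 3^{−1} = 4 (mod 11).
  i = 3 (α = 6): (6−1)(6−10)(6−4)(6−8) = 5·(−4)·2·(−2) = 80 ≡ 3, so v_3 = 3^{−1} = 4 (mod 11).
  i = 4 (α = 4): (4−1)(4−10)(4−6)(4−8) = 3·(−6)·(−2)·(−4) = −144 ≡ 10, so v_4 = 10^{−1} = 10 (mod 11).
  i = 5 (α = 8): (8−1)(8−10)(8−6)(8−4) = 7·(−2)·2·4 = −112 ≡ 9, so v_5 = 9^{−1} = 5 (mod 11).
  v = [10, 4, 4, 10, 5].
Step 2: syndromes of r = [2, 4, 8, 10, 9] (all sums mod 11).
  S_0 = Σ v_i r_i = 10·2 + 4·4 + 4·8 + 10·10 + 5·9 = 213 ≡ 4.
  S_1 = Σ v_i α_i r_i = 10·1·2 + 4·10·4 + 4·6·8 + 10·4·10 + 5·8·9 = 1132 ≡ 10.
  α_i^2 mod 11 = [1, 1, 3, 5, 9].
  S_2 = Σ v_i α_i^2 r_i = 10·1·2 + 4·1·4 + 4·3·8 + 10·5·10 + 5·9·9 = 1037 ≡ 3.
  S = (4, 10, 3) ≠ 0, so r is not a codeword (an error is present).
Step 3: locate the error. For a single error e at position i, S_ℓ = v_i·e·α_i^ℓ, so α_err = S_1/S_0.
  S_0^{−1} = 4^{−1} = 3 (mod 11), so α_err = 10·3 = 30 ≡ 8 = α_5. Error position i = 5.
  Consistency check: S_2/S_1 = 3·10 = 30 ≡ 8 = α_err ✓ (single-error assumption holds).
Step 4: error magnitude e = S_0/v_5 = S_0·∏_{j≠5}(α_5 − α_j) = 4·9 = 36 ≡ 3 (mod 11).
Step 5: correct position 5: c_5 = r_5 − e = 9 − 3 ≡ 6 (mod 11). Hence c = [2, 4, 8, 10, 6].
  Check: interpolating c through the α_i gives m(x) = 3 + 10·x (degree < 2) with m(α_i) = c_i for every i, so c is indeed a codeword.


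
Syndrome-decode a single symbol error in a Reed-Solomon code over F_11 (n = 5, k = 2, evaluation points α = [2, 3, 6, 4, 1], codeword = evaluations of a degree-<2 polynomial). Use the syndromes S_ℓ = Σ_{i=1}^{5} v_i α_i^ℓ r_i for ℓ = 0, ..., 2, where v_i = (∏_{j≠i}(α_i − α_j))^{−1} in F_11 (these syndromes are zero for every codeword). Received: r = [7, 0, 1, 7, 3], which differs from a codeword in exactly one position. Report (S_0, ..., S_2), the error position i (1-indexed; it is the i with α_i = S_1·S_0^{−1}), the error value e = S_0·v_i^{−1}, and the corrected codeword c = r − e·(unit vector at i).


S = (8, 10, 7), error at position 4, error magnitude e = 3, c = [7, 0, 1, 4, 3].

Step 1: column multipliers v_i = (∏_{j≠i}(α_i − α_j))^{−1} mod 11.
  i = 1 (α = 2): (2−3)(2−6)(2−4)(2−1) = (−1)·(−4)·(−2)·1 = −8 ≡ 3, so v_1 = 3^{−1} = 4 (mod 11).
  i = 2 (α = 3): (3−2)(3−6)(3−4)(3−1) = 1·(−3)·(−1)·2 = 6 ≡ 6, so v_2 = 6^{−1} = 2 (mod 11).
  i = 3 (α = 6): (6−2)(6−3)(6−4)(6−1) = 4·3·2·5 = 120 ≡ 10, so v_3 = 10^{−1} = 10 (mod 11).
  i = 4 (α = 4): (4−2)(4−3)(4−6)(4−1) = 2·1·(−2)·3 = −12 ≡ 10, so v_4 = 10^{−1} = 10 (mod 11).
  i = 5 (α = 1): (1−2)(1−3)(1−6)(1−4) = (−1)·(−2)·(−5)·(−3) = 30 ≡ 8, so v_5 = 8^{−1} = 7 (mod 11).
  v = [4, 2, 10, 10, 7].
Step 2: syndromes of r = [7, 0, 1, 7, 3] (all sums mod 11).
  S_0 = Σ v_i r_i = 4·7 + 2·0 + 10·1 + 10·7 + 7·3 = 129 ≡ 8.
  S_1 = Σ v_i α_i r_i = 4·2·7 + 2·3·0 + 10·6·1 + 10·4·7 + 7·1·3 = 417 ≡ 10.
  α_i^2 mod 11 = [4, 9, 3, 5, 1].
  S_2 = Σ v_i α_i^2 r_i = 4·4·7 + 2·9·0 + 10·3·1 + 10·5·7 + 7·1·3 = 513 ≡ 7.
  S = (8, 10, 7) ≠ 0, so r is not a codeword (an error is present).
Step 3: locate the error. For a single error e at position i, S_ℓ = v_i·e·α_i^ℓ, so α_err = S_1/S_0.
  S_0^{−1} = 8^{−1} = 7 (mod 11), so α_err = 10·7 = 70 ≡ 4 = α_4. Error position i = 4.
  Consistency check: S_2/S_1 = 7·10 = 70 ≡ 4 = α_err ✓ (single-error assumption holds).
Step 4: error magnitude e = S_0/v_4 = S_0·∏_{j≠4}(α_4 − α_j) = 8·10 = 80 ≡ 3 (mod 11).
Step 5: correct position 4: c_4 = r_4 − e = 7 − 3 ≡ 4 (mod 11). Hence c = [7, 0, 1, 4, 3].
  Check: interpolating c through the α_i gives m(x) = 10 + 4·x (degree < 2) with m(α_i) = c_i for every i, so c is indeed a codeword.


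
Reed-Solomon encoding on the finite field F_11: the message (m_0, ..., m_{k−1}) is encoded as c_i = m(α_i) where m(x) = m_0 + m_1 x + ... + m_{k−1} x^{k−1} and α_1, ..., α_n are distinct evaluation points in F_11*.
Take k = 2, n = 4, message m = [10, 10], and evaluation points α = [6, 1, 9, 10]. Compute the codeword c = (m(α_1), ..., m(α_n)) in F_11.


c = [4, 9, 1, 0]

Message polynomial: m(x) = 10 + 10·x (mod 11).
For each evaluation point α_i, compute m(α_i) mod 11:
  α_1 = 6: Horner steps 10 → 4, so m(6) = 4.
  α_2 = 1: Horner steps 10 → 9, so m(1) = 9.
  α_3 = 9: Horner steps 10 → 1, so m(9) = 1.
  α_4 = 10: Horner steps 10 → 0, so m(10) = 0.
Codeword c = [4, 9, 1, 0] ∈ F_11^4.


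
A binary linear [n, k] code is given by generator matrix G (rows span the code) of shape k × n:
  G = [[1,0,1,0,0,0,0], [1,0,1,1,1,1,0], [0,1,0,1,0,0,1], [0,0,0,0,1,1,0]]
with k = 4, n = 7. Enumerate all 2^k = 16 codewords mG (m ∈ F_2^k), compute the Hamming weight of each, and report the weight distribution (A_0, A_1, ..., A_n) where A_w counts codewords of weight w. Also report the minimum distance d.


Weight distribution: A_0 = 1, A_1 = 1, A_2 = 3, A_3 = 3, A_4 = 3, A_5 = 3, A_6 = 1, A_7 = 1. Minimum distance d = 1.

Enumerate all 2^4 = 16 messages m ∈ F_2^4.
For each, compute codeword c = mG in F_2^7, then tally its weight.
  m = 0000 → c = 0000000, weight = 0.
  m = 1000 → c = 1010000, weight = 2.
  m = 0100 → c = 1011110, weight = 5.
  m = 1100 → c = 0001110, weight = 3.
  m = 0010 → c = 0101001, weight = 3.
  m = 1010 → c = 1111001, weight = 5.
  m = 0110 → c = 1110111, weight = 6.
  m = 1110 → c = 0100111, weight = 4.
  m = 0001 → c = 0000110, weight = 2.
  m = 1001 → c = 1010110, weight = 4.
  m = 0101 → c = 1011000, weight = 3.
  m = 1101 → c = 0001000, weight = 1.
  m = 0011 → c = 0101111, weight = 5.
  m = 1011 → c = 1111111, weight = 7.
  m = 0111 → c = 1110001, weight = 4.
  m = 1111 → c = 0100001, weight = 2.
Tally weights:
  weight 0: 1 codewords.
  weight 1: 1 codewords.
  weight 2: 3 codewords.
  weight 3: 3 codewords.
  weight 4: 3 codewords.
  weight 5: 3 codewords.
  weight 6: 1 codewords.
  weight 7: 1 codewords.
Minimum distance d = smallest w > 0 with A_w > 0 = 1.
Sanity: Σ A_w = 16 = 2^4 = 16 ✓.


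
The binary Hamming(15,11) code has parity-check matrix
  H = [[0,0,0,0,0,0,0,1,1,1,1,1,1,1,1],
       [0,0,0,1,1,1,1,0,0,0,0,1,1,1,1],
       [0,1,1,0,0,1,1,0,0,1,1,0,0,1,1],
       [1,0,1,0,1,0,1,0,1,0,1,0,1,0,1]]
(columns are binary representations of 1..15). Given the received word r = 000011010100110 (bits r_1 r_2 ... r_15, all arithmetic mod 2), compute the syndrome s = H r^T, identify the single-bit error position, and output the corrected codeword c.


s = (0, 0, 1, 0)^T, error position = 2, corrected codeword c = 010011010100110

Compute s = H r^T mod 2 one row at a time:
  s_1 = 1 + 0 + 1 + 0 + 0 + 1 + 1 + 0 = 4 ≡ 0 (mod 2).
  s_2 = 0 + 1 + 1 + 0 + 0 + 1 + 1 + 0 = 4 ≡ 0 (mod 2).
  s_3 = 0 + 0 + 1 + 0 + 1 + 0 + 1 + 0 = 3 ≡ 1 (mod 2).
  s_4 = 0 + 0 + 1 + 0 + 0 + 0 + 1 + 0 = 2 ≡ 0 (mod 2).
s = (0, 0, 1, 0)^T — this equals column 2 of H (binary 0010), so error is at position 2.
Correct: flip bit 2 of r = 000011010100110 to get c = 010011010100110.


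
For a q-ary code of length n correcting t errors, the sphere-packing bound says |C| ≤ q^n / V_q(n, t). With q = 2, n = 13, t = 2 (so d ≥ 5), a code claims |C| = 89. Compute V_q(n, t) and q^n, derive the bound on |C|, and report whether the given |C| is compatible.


V_q(n, t) = 92, q^n = 8192, Hamming bound = 89, |C| = 89 ≤ bound (satisfied).

Step 1: Compute V_q(n, t) = Σ_{j=0}^2 C(n, j) (q−1)^j.
  j = 0: C(13,0)·(1)^0 = 1·1 = 1.
  j = 1: C(13,1)·(1)^1 = 13·1 = 13.
  j = 2: C(13,2)·(1)^2 = 78·1 = 78.
  V_q(n, t) = 1 + 13 + 78 = 92.
Step 2: q^n = 2^13 = 8192.
Step 3: Hamming bound ⌊q^n / V_q(n,t)⌋ = ⌊8192/92⌋ = 89.
Step 4: Compare |C| = 89 to 89: satisfied.
The claimed |C| lies at the Hamming bound (tight).


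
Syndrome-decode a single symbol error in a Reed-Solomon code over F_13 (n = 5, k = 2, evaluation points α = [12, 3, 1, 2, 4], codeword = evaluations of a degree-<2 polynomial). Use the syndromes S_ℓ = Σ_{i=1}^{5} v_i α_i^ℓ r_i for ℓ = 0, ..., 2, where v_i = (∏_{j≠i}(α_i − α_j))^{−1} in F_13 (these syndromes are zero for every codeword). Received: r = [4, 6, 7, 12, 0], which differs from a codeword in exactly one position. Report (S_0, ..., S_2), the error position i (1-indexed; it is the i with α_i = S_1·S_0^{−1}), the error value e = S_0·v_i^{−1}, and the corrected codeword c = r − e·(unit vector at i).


S = (2, 2, 2), error at position 3, error magnitude e = 2, c = [4, 6, 5, 12, 0].

Step 1: column multipliers v_i = (∏_{j≠i}(α_i − α_j))^{−1} mod 13.
  i = 1 (α = 12): (12−3)(12−1)(12−2)(12−4) = 9·11·10·8 = 7920 ≡ 3, so v_1 = 3^{−1} = 9 (mod 13).
  i = 2 (α = 3): (3−12)(3−1)(3−2)(3−4) = (−9)·2·1·(−1) = 18 ≡ 5, so v_2 = 5^{−1} = 8 (mod 13).
  i = 3 (α = 1): (1−12)(1−3)(1−2)(1−4) = (−11)·(−2)·(−1)·(−3) = 66 ≡ 1, so v_3 = 1^{−1} = 1 (mod 13).
  i = 4 (α = 2): (2−12)(2−3)(2−1)(2−4) = (−10)·(−1)·1·(−2) = −20 ≡ 6, so v_4 = 6^{−1} = 11 (mod 13).
  i = 5 (α = 4): (4−12)(4−3)(4−1)(4−2) = (−8)·1·3·2 = −48 ≡ 4, so v_5 = 4^{−1} = 10 (mod 13).
  v = [9, 8, 1, 11, 10].
Step 2: syndromes of r = [4, 6, 7, 12, 0] (all sums mod 13).
  S_0 = Σ v_i r_i = 9·4 + 8·6 + 1·7 + 11·12 + 10·0 = 223 ≡ 2.
  S_1 = Σ v_i α_i r_i = 9·12·4 + 8·3·6 + 1·1·7 + 11·2·12 + 10·4·0 = 847 ≡ 2.
  α_i^2 mod 13 = [1, 9, 1, 4, 3].
  S_2 = Σ v_i α_i^2 r_i = 9·1·4 + 8·9·6 + 1·1·7 + 11·4·12 + 10·3·0 = 1003 ≡ 2.
  S = (2, 2, 2) ≠ 0, so r is not a codeword (an error is present).
Step 3: locate the error. For a single error e at position i, S_ℓ = v_i·e·α_i^ℓ, so α_err = S_1/S_0.
  S_0^{−1} = 2^{−1} = 7 (mod 13), so α_err = 2·7 = 14 ≡ 1 = α_3. Error position i = 3.
  Consistency check: S_2/S_1 = 2·7 = 14 ≡ 1 = α_err ✓ (single-error assumption holds).
Step 4: error magnitude e = S_0/v_3 = S_0·∏_{j≠3}(α_3 − α_j) = 2·1 = 2 ≡ 2 (mod 13).
Step 5: correct position 3: c_3 = r_3 − e = 7 − 2 ≡ 5 (mod 13). Hence c = [4, 6, 5, 12, 0].
  Check: interpolating c through the α_i gives m(x) = 11 + 7·x (degree < 2) with m(α_i) = c_i for every i, so c is indeed a codeword.


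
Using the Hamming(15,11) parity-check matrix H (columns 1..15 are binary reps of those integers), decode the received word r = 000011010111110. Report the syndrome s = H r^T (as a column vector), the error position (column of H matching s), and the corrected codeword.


s = (0, 1, 0, 1)^T, error position = 5, corrected codeword c = 000001010111110

Compute s = H r^T mod 2 one row at a time:
  s_1 = 1 + 0 + 1 + 1 + 1 + 1 + 1 + 0 = 6 ≡ 0 (mod 2).
  s_2 = 0 + 1 + 1 + 0 + 1 + 1 + 1 + 0 = 5 ≡ 1 (mod 2).
  s_3 = 0 + 0 + 1 + 0 + 1 + 1 + 1 + 0 = 4 ≡ 0 (mod 2).
  s_4 = 0 + 0 + 1 + 0 + 0 + 1 + 1 + 0 = 3 ≡ 1 (mod 2).
s = (0, 1, 0, 1)^T — this equals column 5 of H (binary 0101), so error is at position 5.
Correct: flip bit 5 of r = 000011010111110 to get c = 000001010111110.


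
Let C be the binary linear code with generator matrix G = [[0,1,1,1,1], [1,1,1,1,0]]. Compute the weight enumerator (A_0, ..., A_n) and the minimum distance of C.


Weight distribution: A_0 = 1, A_2 = 1, A_4 = 2. Minimum distance d = 2.

Enumerate all 2^2 = 4 messages m ∈ F_2^2.
For each, compute codeword c = mG in F_2^5, then tally its weight.
  m = 00 → c = 00000, weight = 0.
  m = 10 → c = 01111, weight = 4.
  m = 01 → c = 11110, weight = 4.
  m = 11 → c = 10001, weight = 2.
Tally weights:
  weight 0: 1 codewords.
  weight 2: 1 codewords.
  weight 4: 2 codewords.
Minimum distance d = smallest w > 0 with A_w > 0 = 2.
Sanity: Σ A_w = 4 = 2^2 = 4 ✓.


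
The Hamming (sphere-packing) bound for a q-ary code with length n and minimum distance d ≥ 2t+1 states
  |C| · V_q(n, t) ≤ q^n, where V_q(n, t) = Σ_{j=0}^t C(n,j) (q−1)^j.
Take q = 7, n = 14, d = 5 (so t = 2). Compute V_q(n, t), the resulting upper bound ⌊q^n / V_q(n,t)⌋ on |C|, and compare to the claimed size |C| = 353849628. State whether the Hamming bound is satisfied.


V_q(n, t) = 3361, q^n = 678223072849, Hamming bound = 201792047, |C| = 353849628 > bound (violated).

Step 1: Compute V_q(n, t) = Σ_{j=0}^2 C(n, j) (q−1)^j.
  j = 0: C(14,0)·(6)^0 = 1·1 = 1.
  j = 1: C(14,1)·(6)^1 = 14·6 = 84.
  j = 2: C(14,2)·(6)^2 = 91·36 = 3276.
  V_q(n, t) = 1 + 84 + 3276 = 3361.
Step 2: q^n = 7^14 = 678223072849.
Step 3: Hamming bound ⌊q^n / V_q(n,t)⌋ = ⌊678223072849/3361⌋ = 201792047.
Step 4: Compare |C| = 353849628 to 201792047: violated.
The claimed |C| lies above the Hamming bound, so no 7-ary code of length 14 with d ≥ 5 can have 353849628 codewords.


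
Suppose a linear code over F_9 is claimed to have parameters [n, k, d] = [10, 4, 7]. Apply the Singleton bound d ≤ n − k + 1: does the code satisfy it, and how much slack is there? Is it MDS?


Singleton RHS = n − k + 1 = 7, slack = 0, bound satisfied, MDS.

Singleton bound: d ≤ n − k + 1.
Here n = 10, k = 4, so n − k + 1 = 7.
Given d = 7, check d ≤ 7: YES.
Slack = (n − k + 1) − d = 0.
The code is MDS (slack = 0).
Description: the claimed parameters are [10, 4, 7]_9; such a code would be MDS (meets Singleton bound).


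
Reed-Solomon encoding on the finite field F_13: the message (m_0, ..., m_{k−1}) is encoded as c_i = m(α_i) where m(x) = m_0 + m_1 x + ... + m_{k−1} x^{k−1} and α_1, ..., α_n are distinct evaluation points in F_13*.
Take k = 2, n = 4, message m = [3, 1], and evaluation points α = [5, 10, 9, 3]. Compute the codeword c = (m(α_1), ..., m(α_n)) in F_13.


c = [8, 0, 12, 6]

Message polynomial: m(x) = 3 + 1·x (mod 13).
For each evaluation point α_i, compute m(α_i) mod 13:
  α_1 = 5: Horner steps 1 → 8, so m(5) = 8.
  α_2 = 10: Horner steps 1 → 0, so m(10) = 0.
  α_3 = 9: Horner steps 1 → 12, so m(9) = 12.
  α_4 = 3: Horner steps 1 → 6, so m(3) = 6.
Codeword c = [8, 0, 12, 6] ∈ F_13^4.
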